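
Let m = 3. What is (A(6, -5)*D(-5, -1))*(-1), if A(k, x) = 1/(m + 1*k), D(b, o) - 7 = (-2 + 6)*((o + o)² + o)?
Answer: -19/9 ≈ -2.1111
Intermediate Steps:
D(b, o) = 7 + 4*o + 16*o² (D(b, o) = 7 + (-2 + 6)*((o + o)² + o) = 7 + 4*((2*o)² + o) = 7 + 4*(4*o² + o) = 7 + 4*(o + 4*o²) = 7 + (4*o + 16*o²) = 7 + 4*o + 16*o²)
A(k, x) = 1/(3 + k) (A(k, x) = 1/(3 + 1*k) = 1/(3 + k))
(A(6, -5)*D(-5, -1))*(-1) = ((7 + 4*(-1) + 16*(-1)²)/(3 + 6))*(-1) = ((7 - 4 + 16*1)/9)*(-1) = ((7 - 4 + 16)/9)*(-1) = ((⅑)*19)*(-1) = (19/9)*(-1) = -19/9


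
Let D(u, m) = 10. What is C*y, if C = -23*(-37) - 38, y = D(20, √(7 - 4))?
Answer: 8130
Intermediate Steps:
y = 10
C = 813 (C = 851 - 38 = 813)
C*y = 813*10 = 8130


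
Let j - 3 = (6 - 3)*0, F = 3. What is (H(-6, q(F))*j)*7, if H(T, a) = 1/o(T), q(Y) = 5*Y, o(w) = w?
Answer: -7/2 ≈ -3.5000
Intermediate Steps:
j = 3 (j = 3 + (6 - 3)*0 = 3 + 3*0 = 3 + 0 = 3)
H(T, a) = 1/T
(H(-6, q(F))*j)*7 = (3/(-6))*7 = -⅙*3*7 = -½*7 = -7/2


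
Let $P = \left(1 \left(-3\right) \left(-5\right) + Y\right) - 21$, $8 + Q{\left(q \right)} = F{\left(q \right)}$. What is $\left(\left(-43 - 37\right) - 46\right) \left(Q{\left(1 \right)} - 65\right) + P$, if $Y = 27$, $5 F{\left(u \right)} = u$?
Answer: $\frac{45969}{5} \approx 9193.8$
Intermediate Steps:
$F{\left(u \right)} = \frac{u}{5}$
$Q{\left(q \right)} = -8 + \frac{q}{5}$
$P = 21$ ($P = \left(1 \left(-3\right) \left(-5\right) + 27\right) - 21 = \left(\left(-3\right) \left(-5\right) + 27\right) - 21 = \left(15 + 27\right) - 21 = 42 - 21 = 21$)
$\left(\left(-43 - 37\right) - 46\right) \left(Q{\left(1 \right)} - 65\right) + P = \left(\left(-43 - 37\right) - 46\right) \left(\left(-8 + \frac{1}{5} \cdot 1\right) - 65\right) + 21 = \left(-80 - 46\right) \left(\left(-8 + \frac{1}{5}\right) - 65\right) + 21 = - 126 \left(- \frac{39}{5} - 65\right) + 21 = \left(-126\right) \left(- \frac{364}{5}\right) + 21 = \frac{45864}{5} + 21 = \frac{45969}{5}$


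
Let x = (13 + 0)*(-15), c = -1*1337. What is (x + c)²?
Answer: 2347024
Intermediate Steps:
c = -1337
x = -195 (x = 13*(-15) = -195)
(x + c)² = (-195 - 1337)² = (-1532)² = 2347024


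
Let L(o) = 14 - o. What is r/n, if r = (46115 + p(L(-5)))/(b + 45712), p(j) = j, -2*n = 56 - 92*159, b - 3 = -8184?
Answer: 23067/136725433 ≈ 0.00016871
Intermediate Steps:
b = -8181 (b = 3 - 8184 = -8181)
n = 7286 (n = -(56 - 92*159)/2 = -(56 - 14628)/2 = -½*(-14572) = 7286)
r = 46134/37531 (r = (46115 + (14 - 1*(-5)))/(-8181 + 45712) = (46115 + (14 + 5))/37531 = (46115 + 19)*(1/37531) = 46134*(1/37531) = 46134/37531 ≈ 1.2292)
r/n = (46134/37531)/7286 = (46134/37531)*(1/7286) = 23067/136725433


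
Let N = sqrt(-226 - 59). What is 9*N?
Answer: 9*I*sqrt(285) ≈ 151.94*I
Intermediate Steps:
N = I*sqrt(285) (N = sqrt(-285) = I*sqrt(285) ≈ 16.882*I)
9*N = 9*(I*sqrt(285)) = 9*I*sqrt(285)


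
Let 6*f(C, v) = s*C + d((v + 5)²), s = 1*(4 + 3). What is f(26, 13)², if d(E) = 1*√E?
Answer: 10000/9 ≈ 1111.1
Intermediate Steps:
d(E) = √E
s = 7 (s = 1*7 = 7)
f(C, v) = √((5 + v)²)/6 + 7*C/6 (f(C, v) = (7*C + √((v + 5)²))/6 = (7*C + √((5 + v)²))/6 = (√((5 + v)²) + 7*C)/6 = √((5 + v)²)/6 + 7*C/6)
f(26, 13)² = (√((5 + 13)²)/6 + (7/6)*26)² = (√(18²)/6 + 91/3)² = (√324/6 + 91/3)² = ((⅙)*18 + 91/3)² = (3 + 91/3)² = (100/3)² = 10000/9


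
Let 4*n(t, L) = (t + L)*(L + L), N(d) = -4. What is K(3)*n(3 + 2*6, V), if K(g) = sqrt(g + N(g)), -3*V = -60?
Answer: 350*I ≈ 350.0*I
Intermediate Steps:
V = 20 (V = -1/3*(-60) = 20)
K(g) = sqrt(-4 + g) (K(g) = sqrt(g - 4) = sqrt(-4 + g))
n(t, L) = L*(L + t)/2 (n(t, L) = ((t + L)*(L + L))/4 = ((L + t)*(2*L))/4 = (2*L*(L + t))/4 = L*(L + t)/2)
K(3)*n(3 + 2*6, V) = sqrt(-4 + 3)*((1/2)*20*(20 + (3 + 2*6))) = sqrt(-1)*((1/2)*20*(20 + (3 + 12))) = I*((1/2)*20*(20 + 15)) = I*((1/2)*20*35) = I*350 = 350*I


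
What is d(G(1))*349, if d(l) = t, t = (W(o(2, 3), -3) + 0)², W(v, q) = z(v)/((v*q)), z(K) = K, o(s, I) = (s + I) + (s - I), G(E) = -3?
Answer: 349/9 ≈ 38.778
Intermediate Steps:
o(s, I) = 2*s (o(s, I) = (I + s) + (s - I) = 2*s)
W(v, q) = 1/q (W(v, q) = v/((v*q)) = v/((q*v)) = v*(1/(q*v)) = 1/q)
t = ⅑ (t = (1/(-3) + 0)² = (-⅓ + 0)² = (-⅓)² = ⅑ ≈ 0.11111)
d(l) = ⅑
d(G(1))*349 = (⅑)*349 = 349/9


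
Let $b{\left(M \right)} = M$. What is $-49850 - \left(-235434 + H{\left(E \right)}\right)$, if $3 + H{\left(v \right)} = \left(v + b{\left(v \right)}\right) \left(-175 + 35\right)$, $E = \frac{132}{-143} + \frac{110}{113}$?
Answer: $\frac{272648023}{1469} \approx 1.856 \cdot 10^{5}$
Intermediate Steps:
$E = \frac{74}{1469}$ ($E = 132 \left(- \frac{1}{143}\right) + 110 \cdot \frac{1}{113} = - \frac{12}{13} + \frac{110}{113} = \frac{74}{1469} \approx 0.050374$)
$H{\left(v \right)} = -3 - 280 v$ ($H{\left(v \right)} = -3 + \left(v + v\right) \left(-175 + 35\right) = -3 + 2 v \left(-140\right) = -3 - 280 v$)
$-49850 - \left(-235434 + H{\left(E \right)}\right) = -49850 + \left(235434 - \left(-3 - \frac{20720}{1469}\right)\right) = -49850 + \left(235434 - - \frac{25127}{1469}\right) = -49850 + \left(235434 + \frac{25127}{1469}\right) = -49850 + \frac{345877673}{1469} = \frac{272648023}{1469}$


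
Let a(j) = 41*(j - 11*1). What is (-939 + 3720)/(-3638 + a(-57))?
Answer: -103/238 ≈ -0.43277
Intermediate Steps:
a(j) = -451 + 41*j (a(j) = 41*(j - 11) = 41*(-11 + j) = -451 + 41*j)
(-939 + 3720)/(-3638 + a(-57)) = (-939 + 3720)/(-3638 + (-451 + 41*(-57))) = 2781/(-3638 + (-451 - 2337)) = 2781/(-3638 - 2788) = 2781/(-6426) = 2781*(-1/6426) = -103/238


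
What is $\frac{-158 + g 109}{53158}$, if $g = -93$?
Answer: $- \frac{10295}{53158} \approx -0.19367$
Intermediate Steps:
$\frac{-158 + g 109}{53158} = \frac{-158 - 10137}{53158} = \left(-158 - 10137\right) \frac{1}{53158} = \left(-10295\right) \frac{1}{53158} = - \frac{10295}{53158}$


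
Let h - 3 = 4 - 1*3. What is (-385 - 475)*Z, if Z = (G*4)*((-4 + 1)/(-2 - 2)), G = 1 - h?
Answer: 7740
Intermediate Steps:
h = 4 (h = 3 + (4 - 1*3) = 3 + (4 - 3) = 3 + 1 = 4)
G = -3 (G = 1 - 1*4 = 1 - 4 = -3)
Z = -9 (Z = (-3*4)*((-4 + 1)/(-2 - 2)) = -(-36)/(-4) = -(-36)*(-1)/4 = -12*¾ = -9)
(-385 - 475)*Z = (-385 - 475)*(-9) = -860*(-9) = 7740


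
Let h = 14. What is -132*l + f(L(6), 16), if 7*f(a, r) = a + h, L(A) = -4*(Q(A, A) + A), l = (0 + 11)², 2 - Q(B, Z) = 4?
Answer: -111806/7 ≈ -15972.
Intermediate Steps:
Q(B, Z) = -2 (Q(B, Z) = 2 - 1*4 = 2 - 4 = -2)
l = 121 (l = 11² = 121)
L(A) = 8 - 4*A (L(A) = -4*(-2 + A) = 8 - 4*A)
f(a, r) = 2 + a/7 (f(a, r) = (a + 14)/7 = (14 + a)/7 = 2 + a/7)
-132*l + f(L(6), 16) = -132*121 + (2 + (8 - 4*6)/7) = -15972 + (2 + (8 - 24)/7) = -15972 + (2 + (⅐)*(-16)) = -15972 + (2 - 16/7) = -15972 - 2/7 = -111806/7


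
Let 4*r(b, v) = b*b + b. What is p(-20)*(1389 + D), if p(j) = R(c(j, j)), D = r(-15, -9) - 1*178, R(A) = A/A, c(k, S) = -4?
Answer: 2527/2 ≈ 1263.5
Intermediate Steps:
R(A) = 1
r(b, v) = b/4 + b²/4 (r(b, v) = (b*b + b)/4 = (b² + b)/4 = (b + b²)/4 = b/4 + b²/4)
D = -251/2 (D = (¼)*(-15)*(1 - 15) - 1*178 = (¼)*(-15)*(-14) - 178 = 105/2 - 178 = -251/2 ≈ -125.50)
p(j) = 1
p(-20)*(1389 + D) = 1*(1389 - 251/2) = 1*(2527/2) = 2527/2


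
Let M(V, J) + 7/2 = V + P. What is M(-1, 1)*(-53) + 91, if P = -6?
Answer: 1295/2 ≈ 647.50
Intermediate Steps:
M(V, J) = -19/2 + V (M(V, J) = -7/2 + (V - 6) = -7/2 + (-6 + V) = -19/2 + V)
M(-1, 1)*(-53) + 91 = (-19/2 - 1)*(-53) + 91 = -21/2*(-53) + 91 = 1113/2 + 91 = 1295/2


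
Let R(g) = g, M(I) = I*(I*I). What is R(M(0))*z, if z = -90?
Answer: 0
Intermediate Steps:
M(I) = I**3 (M(I) = I*I**2 = I**3)
R(M(0))*z = 0**3*(-90) = 0*(-90) = 0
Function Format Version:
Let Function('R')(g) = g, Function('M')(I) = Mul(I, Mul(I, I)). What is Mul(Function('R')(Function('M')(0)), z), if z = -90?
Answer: 0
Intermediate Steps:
Function('M')(I) = Pow(I, 3) (Function('M')(I) = Mul(I, Pow(I, 2)) = Pow(I, 3))
Mul(Function('R')(Function('M')(0)), z) = Mul(Pow(0, 3), -90) = Mul(0, -90) = 0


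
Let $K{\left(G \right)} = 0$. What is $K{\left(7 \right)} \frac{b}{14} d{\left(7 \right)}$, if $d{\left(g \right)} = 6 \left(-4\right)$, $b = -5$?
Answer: $0$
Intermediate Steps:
$d{\left(g \right)} = -24$
$K{\left(7 \right)} \frac{b}{14} d{\left(7 \right)} = 0 \left(- \frac{5}{14}\right) \left(-24\right) = 0 \left(-24\right) = 0$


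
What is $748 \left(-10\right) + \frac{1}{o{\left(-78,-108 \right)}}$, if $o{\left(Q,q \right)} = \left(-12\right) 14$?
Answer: $- \frac{1256641}{168} \approx -7480.0$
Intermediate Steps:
$o{\left(Q,q \right)} = -168$
$748 \left(-10\right) + \frac{1}{o{\left(-78,-108 \right)}} = 748 \left(-10\right) + \frac{1}{-168} = -7480 - \frac{1}{168} = - \frac{1256641}{168}$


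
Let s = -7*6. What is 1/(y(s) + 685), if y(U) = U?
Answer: 1/643 ≈ 0.0015552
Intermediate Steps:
s = -42
1/(y(s) + 685) = 1/(-42 + 685) = 1/643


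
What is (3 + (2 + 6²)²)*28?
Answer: 40516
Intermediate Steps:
(3 + (2 + 6²)²)*28 = (3 + (2 + 36)²)*28 = (3 + 38²)*28 = (3 + 1444)*28 = 1447*28 = 40516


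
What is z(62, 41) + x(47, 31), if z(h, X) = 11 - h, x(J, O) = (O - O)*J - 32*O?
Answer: -1043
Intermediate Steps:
x(J, O) = -32*O (x(J, O) = 0*J - 32*O = 0 - 32*O = -32*O)
z(62, 41) + x(47, 31) = (11 - 1*62) - 32*31 = (11 - 62) - 992 = -51 - 992 = -1043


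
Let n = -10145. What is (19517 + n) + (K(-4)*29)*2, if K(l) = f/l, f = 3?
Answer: 18657/2 ≈ 9328.5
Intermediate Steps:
K(l) = 3/l
(19517 + n) + (K(-4)*29)*2 = (19517 - 10145) + ((3/(-4))*29)*2 = 9372 + ((3*(-¼))*29)*2 = 9372 - ¾*29*2 = 9372 - 87/4*2 = 9372 - 87/2 = 18657/2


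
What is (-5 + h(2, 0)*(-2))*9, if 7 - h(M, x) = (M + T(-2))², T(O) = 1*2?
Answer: 117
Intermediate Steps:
T(O) = 2
h(M, x) = 7 - (2 + M)² (h(M, x) = 7 - (M + 2)² = 7 - (2 + M)²)
(-5 + h(2, 0)*(-2))*9 = (-5 + (7 - (2 + 2)²)*(-2))*9 = (-5 + (7 - 1*4²)*(-2))*9 = (-5 + (7 - 1*16)*(-2))*9 = (-5 + (7 - 16)*(-2))*9 = (-5 - 9*(-2))*9 = (-5 + 18)*9 = 13*9 = 117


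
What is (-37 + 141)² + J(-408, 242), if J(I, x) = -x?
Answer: 10574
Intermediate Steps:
(-37 + 141)² + J(-408, 242) = (-37 + 141)² - 1*242 = 104² - 242 = 10816 - 242 = 10574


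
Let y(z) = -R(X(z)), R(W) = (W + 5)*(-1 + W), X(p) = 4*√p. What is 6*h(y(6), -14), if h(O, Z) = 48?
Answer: 288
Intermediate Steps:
R(W) = (-1 + W)*(5 + W) (R(W) = (5 + W)*(-1 + W) = (-1 + W)*(5 + W))
y(z) = 5 - 16*z - 16*√z (y(z) = -(-5 + (4*√z)² + 4*(4*√z)) = -(-5 + 16*z + 16*√z) = 5 - 16*z - 16*√z)
6*h(y(6), -14) = 6*48 = 288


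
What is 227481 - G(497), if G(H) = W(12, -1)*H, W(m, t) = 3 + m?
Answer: 220026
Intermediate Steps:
G(H) = 15*H (G(H) = (3 + 12)*H = 15*H)
227481 - G(497) = 227481 - 15*497 = 227481 - 1*7455 = 227481 - 7455 = 220026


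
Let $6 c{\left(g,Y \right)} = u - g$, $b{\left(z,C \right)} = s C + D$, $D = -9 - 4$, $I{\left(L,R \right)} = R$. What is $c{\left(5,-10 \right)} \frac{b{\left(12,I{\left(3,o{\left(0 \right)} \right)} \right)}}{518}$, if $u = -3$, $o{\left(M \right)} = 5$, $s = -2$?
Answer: $\frac{46}{777} \approx 0.059202$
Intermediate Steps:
$D = -13$ ($D = -9 - 4 = -13$)
$b{\left(z,C \right)} = -13 - 2 C$ ($b{\left(z,C \right)} = - 2 C - 13 = -13 - 2 C$)
$c{\left(g,Y \right)} = - \frac{1}{2} - \frac{g}{6}$ ($c{\left(g,Y \right)} = \frac{-3 - g}{6} = - \frac{1}{2} - \frac{g}{6}$)
$c{\left(5,-10 \right)} \frac{b{\left(12,I{\left(3,o{\left(0 \right)} \right)} \right)}}{518} = \left(- \frac{1}{2} - \frac{5}{6}\right) \frac{-13 - 10}{518} = \left(- \frac{1}{2} - \frac{5}{6}\right) \left(-13 - 10\right) \frac{1}{518} = - \frac{4 \left(\left(-23\right) \frac{1}{518}\right)}{3} = \left(- \frac{4}{3}\right) \left(- \frac{23}{518}\right) = \frac{46}{777}$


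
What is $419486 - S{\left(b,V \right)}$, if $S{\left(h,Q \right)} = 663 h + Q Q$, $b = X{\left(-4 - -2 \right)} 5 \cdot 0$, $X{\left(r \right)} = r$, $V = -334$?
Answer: $307930$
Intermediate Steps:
$b = 0$ ($b = \left(-4 - -2\right) 5 \cdot 0 = \left(-4 + 2\right) 5 \cdot 0 = \left(-2\right) 5 \cdot 0 = \left(-10\right) 0 = 0$)
$S{\left(h,Q \right)} = Q^{2} + 663 h$ ($S{\left(h,Q \right)} = 663 h + Q^{2} = Q^{2} + 663 h$)
$419486 - S{\left(b,V \right)} = 419486 - \left(\left(-334\right)^{2} + 663 \cdot 0\right) = 419486 - \left(111556 + 0\right) = 419486 - 111556 = 307930$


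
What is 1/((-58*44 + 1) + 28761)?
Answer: 1/26210 ≈ 3.8153e-5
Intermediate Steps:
1/((-58*44 + 1) + 28761) = 1/((-2552 + 1) + 28761) = 1/(-2551 + 28761) = 1/26210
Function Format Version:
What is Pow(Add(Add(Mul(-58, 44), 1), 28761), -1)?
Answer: Rational(1, 26210) ≈ 3.8153e-5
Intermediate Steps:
Pow(Add(Add(Mul(-58, 44), 1), 28761), -1) = Pow(Add(Add(-2552, 1), 28761), -1) = Pow(Add(-2551, 28761), -1) = Pow(26210, -1) = Rational(1, 26210)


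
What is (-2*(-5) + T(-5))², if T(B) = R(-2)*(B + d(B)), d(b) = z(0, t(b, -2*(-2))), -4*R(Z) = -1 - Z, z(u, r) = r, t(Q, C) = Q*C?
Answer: 4225/16 ≈ 264.06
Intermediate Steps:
t(Q, C) = C*Q
R(Z) = ¼ + Z/4 (R(Z) = -(-1 - Z)/4 = ¼ + Z/4)
d(b) = 4*b (d(b) = (-2*(-2))*b = 4*b)
T(B) = -5*B/4 (T(B) = (¼ + (¼)*(-2))*(B + 4*B) = (¼ - ½)*(5*B) = -5*B/4)
(-2*(-5) + T(-5))² = (-2*(-5) - 5/4*(-5))² = (10 + 25/4)² = (65/4)² = 4225/16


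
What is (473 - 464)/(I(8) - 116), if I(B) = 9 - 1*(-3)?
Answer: -9/104 ≈ -0.086538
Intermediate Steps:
I(B) = 12 (I(B) = 9 + 3 = 12)
(473 - 464)/(I(8) - 116) = (473 - 464)/(12 - 116) = 9/(-104) = 9*(-1/104) = -9/104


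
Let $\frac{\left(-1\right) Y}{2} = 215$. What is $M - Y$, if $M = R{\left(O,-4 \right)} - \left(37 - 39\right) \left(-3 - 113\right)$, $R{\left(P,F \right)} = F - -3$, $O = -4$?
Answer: $197$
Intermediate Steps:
$Y = -430$ ($Y = \left(-2\right) 215 = -430$)
$R{\left(P,F \right)} = 3 + F$ ($R{\left(P,F \right)} = F + 3 = 3 + F$)
$M = -233$ ($M = \left(3 - 4\right) - \left(37 - 39\right) \left(-3 - 113\right) = -1 - \left(-2\right) \left(-116\right) = -1 - 232 = -233$)
$M - Y = -233 - -430 = -233 + 430 = 197$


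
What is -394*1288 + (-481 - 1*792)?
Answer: -508745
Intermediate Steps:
-394*1288 + (-481 - 1*792) = -507472 + (-481 - 792) = -507472 - 1273 = -508745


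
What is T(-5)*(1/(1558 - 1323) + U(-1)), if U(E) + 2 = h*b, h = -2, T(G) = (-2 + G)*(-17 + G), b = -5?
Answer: 289674/235 ≈ 1232.7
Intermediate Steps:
T(G) = (-17 + G)*(-2 + G)
U(E) = 8 (U(E) = -2 - 2*(-5) = -2 + 10 = 8)
T(-5)*(1/(1558 - 1323) + U(-1)) = (34 + (-5)² - 19*(-5))*(1/(1558 - 1323) + 8) = (34 + 25 + 95)*(1/235 + 8) = 154*(1/235 + 8) = 154*(1881/235) = 289674/235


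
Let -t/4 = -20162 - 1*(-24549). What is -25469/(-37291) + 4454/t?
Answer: 140417949/327191234 ≈ 0.42916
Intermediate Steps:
t = -17548 (t = -4*(-20162 - 1*(-24549)) = -4*(-20162 + 24549) = -4*4387 = -17548)
-25469/(-37291) + 4454/t = -25469/(-37291) + 4454/(-17548) = -25469*(-1/37291) + 4454*(-1/17548) = 25469/37291 - 2227/8774 = 140417949/327191234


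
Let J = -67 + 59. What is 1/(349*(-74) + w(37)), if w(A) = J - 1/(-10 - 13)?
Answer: -23/594181 ≈ -3.8709e-5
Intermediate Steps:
J = -8
w(A) = -183/23 (w(A) = -8 - 1/(-10 - 13) = -8 - 1/(-23) = -8 - 1*(-1/23) = -8 + 1/23 = -183/23)
1/(349*(-74) + w(37)) = 1/(349*(-74) - 183/23) = 1/(-25826 - 183/23) = 1/(-594181/23) = -23/594181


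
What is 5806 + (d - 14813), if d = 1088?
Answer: -7919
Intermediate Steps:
5806 + (d - 14813) = 5806 + (1088 - 14813) = 5806 - 13725 = -7919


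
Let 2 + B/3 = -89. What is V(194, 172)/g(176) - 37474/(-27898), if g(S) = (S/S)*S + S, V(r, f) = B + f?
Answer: 5186575/4910048 ≈ 1.0563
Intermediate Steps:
B = -273 (B = -6 + 3*(-89) = -6 - 267 = -273)
V(r, f) = -273 + f
g(S) = 2*S (g(S) = 1*S + S = S + S = 2*S)
V(194, 172)/g(176) - 37474/(-27898) = (-273 + 172)/((2*176)) - 37474/(-27898) = -101/352 - 37474*(-1/27898) = -101*1/352 + 18737/13949 = -101/352 + 18737/13949 = 5186575/4910048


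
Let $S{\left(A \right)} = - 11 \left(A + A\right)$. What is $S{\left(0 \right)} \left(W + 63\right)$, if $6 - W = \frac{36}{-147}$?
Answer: $0$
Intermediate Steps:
$W = \frac{306}{49}$ ($W = 6 - \frac{36}{-147} = 6 - 36 \left(- \frac{1}{147}\right) = 6 - - \frac{12}{49} = 6 + \frac{12}{49} = \frac{306}{49} \approx 6.2449$)
$S{\left(A \right)} = - 22 A$ ($S{\left(A \right)} = - 11 \cdot 2 A = - 22 A$)
$S{\left(0 \right)} \left(W + 63\right) = \left(-22\right) 0 \left(\frac{306}{49} + 63\right) = 0 \cdot \frac{3393}{49} = 0$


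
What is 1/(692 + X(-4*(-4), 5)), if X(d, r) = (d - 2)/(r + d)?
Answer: 3/2078 ≈ 0.0014437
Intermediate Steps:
X(d, r) = (-2 + d)/(d + r)
1/(692 + X(-4*(-4), 5)) = 1/(692 + (-2 - 4*(-4))/(-4*(-4) + 5)) = 1/(692 + (-2 + 16)/(16 + 5)) = 1/(692 + 14/21) = 1/(692 + (1/21)*14) = 1/(692 + ⅔) = 1/(2078/3) = 3/2078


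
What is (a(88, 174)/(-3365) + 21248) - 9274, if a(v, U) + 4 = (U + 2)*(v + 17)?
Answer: 40274034/3365 ≈ 11969.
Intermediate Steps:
a(v, U) = -4 + (2 + U)*(17 + v) (a(v, U) = -4 + (U + 2)*(v + 17) = -4 + (2 + U)*(17 + v))
(a(88, 174)/(-3365) + 21248) - 9274 = ((30 + 2*88 + 17*174 + 174*88)/(-3365) + 21248) - 9274 = ((30 + 176 + 2958 + 15312)*(-1/3365) + 21248) - 9274 = (18476*(-1/3365) + 21248) - 9274 = (-18476/3365 + 21248) - 9274 = 71481044/3365 - 9274 = 40274034/3365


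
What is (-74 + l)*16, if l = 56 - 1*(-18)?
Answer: 0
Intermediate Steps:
l = 74 (l = 56 + 18 = 74)
(-74 + l)*16 = (-74 + 74)*16 = 0*16 = 0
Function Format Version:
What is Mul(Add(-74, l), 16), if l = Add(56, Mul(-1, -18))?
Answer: 0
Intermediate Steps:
l = 74 (l = Add(56, 18) = 74)
Mul(Add(-74, l), 16) = Mul(Add(-74, 74), 16) = Mul(0, 16) = 0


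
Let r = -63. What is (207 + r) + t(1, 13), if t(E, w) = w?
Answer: 157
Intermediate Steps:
(207 + r) + t(1, 13) = (207 - 63) + 13 = 144 + 13 = 157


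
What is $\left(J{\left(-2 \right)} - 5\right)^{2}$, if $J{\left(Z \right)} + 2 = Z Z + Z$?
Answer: $25$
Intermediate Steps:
$J{\left(Z \right)} = -2 + Z + Z^{2}$ ($J{\left(Z \right)} = -2 + \left(Z Z + Z\right) = -2 + \left(Z^{2} + Z\right) = -2 + \left(Z + Z^{2}\right) = -2 + Z + Z^{2}$)
$\left(J{\left(-2 \right)} - 5\right)^{2} = \left(\left(-2 - 2 + \left(-2\right)^{2}\right) - 5\right)^{2} = \left(\left(-2 - 2 + 4\right) - 5\right)^{2} = \left(0 - 5\right)^{2} = \left(-5\right)^{2} = 25$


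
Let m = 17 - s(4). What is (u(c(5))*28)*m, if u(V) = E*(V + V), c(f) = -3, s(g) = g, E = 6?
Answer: -13104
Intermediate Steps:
u(V) = 12*V (u(V) = 6*(V + V) = 6*(2*V) = 12*V)
m = 13 (m = 17 - 1*4 = 17 - 4 = 13)
(u(c(5))*28)*m = ((12*(-3))*28)*13 = -36*28*13 = -1008*13 = -13104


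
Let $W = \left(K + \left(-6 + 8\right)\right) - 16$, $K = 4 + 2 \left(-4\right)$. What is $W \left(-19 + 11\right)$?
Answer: $144$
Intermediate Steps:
$K = -4$ ($K = 4 - 8 = -4$)
$W = -18$ ($W = \left(-4 + \left(-6 + 8\right)\right) - 16 = \left(-4 + 2\right) - 16 = -2 - 16 = -18$)
$W \left(-19 + 11\right) = - 18 \left(-19 + 11\right) = \left(-18\right) \left(-8\right) = 144$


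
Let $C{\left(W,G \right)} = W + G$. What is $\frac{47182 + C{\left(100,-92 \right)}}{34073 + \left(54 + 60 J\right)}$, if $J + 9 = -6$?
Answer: $\frac{47190}{33227} \approx 1.4202$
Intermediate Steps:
$J = -15$ ($J = -9 - 6 = -15$)
$C{\left(W,G \right)} = G + W$
$\frac{47182 + C{\left(100,-92 \right)}}{34073 + \left(54 + 60 J\right)} = \frac{47182 + \left(-92 + 100\right)}{34073 + \left(54 + 60 \left(-15\right)\right)} = \frac{47182 + 8}{34073 + \left(54 - 900\right)} = \frac{47190}{34073 - 846} = \frac{47190}{33227}$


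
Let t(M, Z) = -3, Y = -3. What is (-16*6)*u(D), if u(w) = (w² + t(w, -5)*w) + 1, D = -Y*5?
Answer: -17376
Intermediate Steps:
D = 15 (D = -1*(-3)*5 = 3*5 = 15)
u(w) = 1 + w² - 3*w (u(w) = (w² - 3*w) + 1 = 1 + w² - 3*w)
(-16*6)*u(D) = (-16*6)*(1 + 15² - 3*15) = -96*(1 + 225 - 45) = -96*181 = -17376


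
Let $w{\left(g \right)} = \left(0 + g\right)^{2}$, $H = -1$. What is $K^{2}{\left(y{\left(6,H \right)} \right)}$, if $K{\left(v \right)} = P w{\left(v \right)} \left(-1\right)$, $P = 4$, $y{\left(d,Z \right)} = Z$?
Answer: $16$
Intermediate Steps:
$w{\left(g \right)} = g^{2}$
$K{\left(v \right)} = - 4 v^{2}$ ($K{\left(v \right)} = 4 v^{2} \left(-1\right) = - 4 v^{2}$)
$K^{2}{\left(y{\left(6,H \right)} \right)} = \left(- 4 \left(-1\right)^{2}\right)^{2} = \left(\left(-4\right) 1\right)^{2} = \left(-4\right)^{2} = 16$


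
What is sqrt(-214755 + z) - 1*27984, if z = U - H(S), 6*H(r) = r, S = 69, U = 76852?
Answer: -27984 + I*sqrt(551658)/2 ≈ -27984.0 + 371.37*I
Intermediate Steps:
H(r) = r/6
z = 153681/2 (z = 76852 - 69/6 = 76852 - 1*23/2 = 76852 - 23/2 = 153681/2 ≈ 76841.)
sqrt(-214755 + z) - 1*27984 = sqrt(-214755 + 153681/2) - 1*27984 = sqrt(-275829/2) - 27984 = I*sqrt(551658)/2 - 27984 = -27984 + I*sqrt(551658)/2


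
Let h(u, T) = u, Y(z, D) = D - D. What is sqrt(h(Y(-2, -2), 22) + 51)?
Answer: sqrt(51) ≈ 7.1414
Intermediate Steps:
Y(z, D) = 0
sqrt(h(Y(-2, -2), 22) + 51) = sqrt(0 + 51) = sqrt(51)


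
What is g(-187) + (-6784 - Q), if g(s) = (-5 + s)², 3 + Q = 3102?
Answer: 26981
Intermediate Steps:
Q = 3099 (Q = -3 + 3102 = 3099)
g(-187) + (-6784 - Q) = (-5 - 187)² + (-6784 - 1*3099) = (-192)² + (-6784 - 3099) = 36864 - 9883 = 26981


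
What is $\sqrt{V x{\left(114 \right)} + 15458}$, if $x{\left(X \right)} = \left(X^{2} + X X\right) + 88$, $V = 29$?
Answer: $\sqrt{771778} \approx 878.51$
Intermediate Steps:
$x{\left(X \right)} = 88 + 2 X^{2}$ ($x{\left(X \right)} = \left(X^{2} + X^{2}\right) + 88 = 2 X^{2} + 88 = 88 + 2 X^{2}$)
$\sqrt{V x{\left(114 \right)} + 15458} = \sqrt{29 \left(88 + 2 \cdot 114^{2}\right) + 15458} = \sqrt{29 \left(88 + 2 \cdot 12996\right) + 15458} = \sqrt{29 \left(88 + 25992\right) + 15458} = \sqrt{29 \cdot 26080 + 15458} = \sqrt{756320 + 15458} = \sqrt{771778}$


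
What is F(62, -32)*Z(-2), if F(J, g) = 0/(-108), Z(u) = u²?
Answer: 0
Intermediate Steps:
F(J, g) = 0 (F(J, g) = 0*(-1/108) = 0)
F(62, -32)*Z(-2) = 0*(-2)² = 0*4 = 0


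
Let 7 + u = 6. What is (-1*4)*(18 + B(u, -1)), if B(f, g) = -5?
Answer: -52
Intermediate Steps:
u = -1 (u = -7 + 6 = -1)
(-1*4)*(18 + B(u, -1)) = (-1*4)*(18 - 5) = -4*13 = -52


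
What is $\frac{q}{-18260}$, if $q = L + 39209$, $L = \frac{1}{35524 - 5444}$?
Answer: $- \frac{1179406721}{549260800} \approx -2.1473$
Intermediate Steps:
$L = \frac{1}{30080} \approx 3.3245 \cdot 10^{-5}$
$q = \frac{1179406721}{30080}$ ($q = \frac{1}{30080} + 39209 = \frac{1179406721}{30080} \approx 39209.0$)
$\frac{q}{-18260} = \frac{1179406721}{30080 \left(-18260\right)} = \frac{1179406721}{30080} \left(- \frac{1}{18260}\right) = - \frac{1179406721}{549260800}$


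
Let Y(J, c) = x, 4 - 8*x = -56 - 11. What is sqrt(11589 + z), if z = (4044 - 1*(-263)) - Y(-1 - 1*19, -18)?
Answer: sqrt(254194)/4 ≈ 126.04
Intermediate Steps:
x = 71/8 (x = 1/2 - (-56 - 11)/8 = 1/2 - 1/8*(-67) = 1/2 + 67/8 = 71/8 ≈ 8.8750)
Y(J, c) = 71/8
z = 34385/8 (z = (4044 - 1*(-263)) - 1*71/8 = (4044 + 263) - 71/8 = 4307 - 71/8 = 34385/8 ≈ 4298.1)
sqrt(11589 + z) = sqrt(11589 + 34385/8) = sqrt(127097/8) = sqrt(254194)/4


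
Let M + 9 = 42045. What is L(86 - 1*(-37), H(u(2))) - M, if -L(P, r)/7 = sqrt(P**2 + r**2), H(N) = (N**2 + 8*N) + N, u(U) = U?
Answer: -42036 - 7*sqrt(15613) ≈ -42911.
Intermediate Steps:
M = 42036 (M = -9 + 42045 = 42036)
H(N) = N**2 + 9*N
L(P, r) = -7*sqrt(P**2 + r**2)
L(86 - 1*(-37), H(u(2))) - M = -7*sqrt((86 - 1*(-37))**2 + (2*(9 + 2))**2) - 1*42036 = -7*sqrt((86 + 37)**2 + (2*11)**2) - 42036 = -7*sqrt(123**2 + 22**2) - 42036 = -7*sqrt(15129 + 484) - 42036 = -7*sqrt(15613) - 42036 = -42036 - 7*sqrt(15613)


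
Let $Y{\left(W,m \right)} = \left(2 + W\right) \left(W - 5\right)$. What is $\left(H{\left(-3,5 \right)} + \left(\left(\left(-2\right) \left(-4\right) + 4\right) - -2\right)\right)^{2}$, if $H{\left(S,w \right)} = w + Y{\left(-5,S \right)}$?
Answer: $2401$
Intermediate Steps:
$Y{\left(W,m \right)} = \left(-5 + W\right) \left(2 + W\right)$ ($Y{\left(W,m \right)} = \left(2 + W\right) \left(-5 + W\right) = \left(-5 + W\right) \left(2 + W\right)$)
$H{\left(S,w \right)} = 30 + w$ ($H{\left(S,w \right)} = w - \left(-5 - 25\right) = w + \left(-10 + 25 + 15\right) = w + 30 = 30 + w$)
$\left(H{\left(-3,5 \right)} + \left(\left(\left(-2\right) \left(-4\right) + 4\right) - -2\right)\right)^{2} = \left(\left(30 + 5\right) + \left(\left(\left(-2\right) \left(-4\right) + 4\right) - -2\right)\right)^{2} = \left(35 + \left(\left(8 + 4\right) + 2\right)\right)^{2} = \left(35 + \left(12 + 2\right)\right)^{2} = \left(35 + 14\right)^{2} = 49^{2} = 2401$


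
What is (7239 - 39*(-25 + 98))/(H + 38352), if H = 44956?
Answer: 1098/20827 ≈ 0.052720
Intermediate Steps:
(7239 - 39*(-25 + 98))/(H + 38352) = (7239 - 39*(-25 + 98))/(44956 + 38352) = (7239 - 39*73)/83308 = (7239 - 2847)*(1/83308) = 4392*(1/83308) = 1098/20827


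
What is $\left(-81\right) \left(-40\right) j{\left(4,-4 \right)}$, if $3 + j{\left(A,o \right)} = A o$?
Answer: $-61560$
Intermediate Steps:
$j{\left(A,o \right)} = -3 + A o$
$\left(-81\right) \left(-40\right) j{\left(4,-4 \right)} = \left(-81\right) \left(-40\right) \left(-3 + 4 \left(-4\right)\right) = 3240 \left(-3 - 16\right) = 3240 \left(-19\right) = -61560$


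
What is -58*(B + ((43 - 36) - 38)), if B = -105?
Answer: 7888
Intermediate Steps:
-58*(B + ((43 - 36) - 38)) = -58*(-105 + ((43 - 36) - 38)) = -58*(-105 + (7 - 38)) = -58*(-105 - 31) = -58*(-136) = 7888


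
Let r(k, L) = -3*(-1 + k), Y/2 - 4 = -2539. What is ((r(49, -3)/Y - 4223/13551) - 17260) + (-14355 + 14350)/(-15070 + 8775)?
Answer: -248829394304354/14416299105 ≈ -17260.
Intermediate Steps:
Y = -5070 (Y = 8 + 2*(-2539) = 8 - 5078 = -5070)
r(k, L) = 3 - 3*k
((r(49, -3)/Y - 4223/13551) - 17260) + (-14355 + 14350)/(-15070 + 8775) = (((3 - 3*49)/(-5070) - 4223/13551) - 17260) + (-14355 + 14350)/(-15070 + 8775) = (((3 - 147)*(-1/5070) - 4223*1/13551) - 17260) - 5/(-6295) = ((-144*(-1/5070) - 4223/13551) - 17260) - 5*(-1/6295) = ((24/845 - 4223/13551) - 17260) + 1/1259 = (-3243211/11450595 - 17260) + 1/1259 = -197640512911/11450595 + 1/1259 = -248829394304354/14416299105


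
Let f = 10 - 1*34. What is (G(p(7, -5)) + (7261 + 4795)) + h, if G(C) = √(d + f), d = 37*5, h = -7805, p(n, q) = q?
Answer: 4251 + √161 ≈ 4263.7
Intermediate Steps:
d = 185
f = -24 (f = 10 - 34 = -24)
G(C) = √161 (G(C) = √(185 - 24) = √161)
(G(p(7, -5)) + (7261 + 4795)) + h = (√161 + (7261 + 4795)) - 7805 = (√161 + 12056) - 7805 = (12056 + √161) - 7805 = 4251 + √161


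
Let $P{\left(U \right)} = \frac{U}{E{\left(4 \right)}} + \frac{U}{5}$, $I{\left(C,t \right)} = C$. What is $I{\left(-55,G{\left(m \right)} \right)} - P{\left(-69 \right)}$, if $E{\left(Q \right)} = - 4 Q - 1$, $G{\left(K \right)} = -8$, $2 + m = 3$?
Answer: $- \frac{3847}{85} \approx -45.259$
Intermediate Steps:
$m = 1$ ($m = -2 + 3 = 1$)
$E{\left(Q \right)} = -1 - 4 Q$
$P{\left(U \right)} = \frac{12 U}{85}$ ($P{\left(U \right)} = \frac{U}{-1 - 16} + \frac{U}{5} = \frac{U}{-1 - 16} + U \frac{1}{5} = \frac{U}{-17} + \frac{U}{5} = U \left(- \frac{1}{17}\right) + \frac{U}{5} = - \frac{U}{17} + \frac{U}{5} = \frac{12 U}{85}$)
$I{\left(-55,G{\left(m \right)} \right)} - P{\left(-69 \right)} = -55 - \frac{12}{85} \left(-69\right) = -55 - - \frac{828}{85} = -55 + \frac{828}{85} = - \frac{3847}{85}$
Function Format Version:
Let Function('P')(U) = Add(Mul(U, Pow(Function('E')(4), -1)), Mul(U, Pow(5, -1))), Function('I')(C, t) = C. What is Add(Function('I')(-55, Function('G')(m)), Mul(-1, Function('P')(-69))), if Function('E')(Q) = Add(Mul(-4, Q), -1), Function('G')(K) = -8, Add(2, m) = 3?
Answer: Rational(-3847, 85) ≈ -45.259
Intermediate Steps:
m = 1 (m = Add(-2, 3) = 1)
Function('E')(Q) = Add(-1, Mul(-4, Q))
Function('P')(U) = Mul(Rational(12, 85), U) (Function('P')(U) = Add(Mul(U, Pow(Add(-1, Mul(-4, 4)), -1)), Mul(U, Pow(5, -1))) = Add(Mul(U, Pow(Add(-1, -16), -1)), Mul(U, Rational(1, 5))) = Add(Mul(U, Pow(-17, -1)), Mul(Rational(1, 5), U)) = Add(Mul(U, Rational(-1, 17)), Mul(Rational(1, 5), U)) = Add(Mul(Rational(-1, 17), U), Mul(Rational(1, 5), U)) = Mul(Rational(12, 85), U))
Add(Function('I')(-55, Function('G')(m)), Mul(-1, Function('P')(-69))) = Add(-55, Mul(-1, Mul(Rational(12, 85), -69))) = Add(-55, Mul(-1, Rational(-828, 85))) = Add(-55, Rational(828, 85)) = Rational(-3847, 85)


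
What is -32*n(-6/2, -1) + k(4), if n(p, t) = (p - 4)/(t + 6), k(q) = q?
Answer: 244/5 ≈ 48.800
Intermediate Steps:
n(p, t) = (-4 + p)/(6 + t)
-32*n(-6/2, -1) + k(4) = -32*(-4 - 6/2)/(6 - 1) + 4 = -32*(-4 - 6*½)/5 + 4 = -32*(-4 - 3)/5 + 4 = -32*(-7)/5 + 4 = -32*(-7/5) + 4 = 224/5 + 4 = 244/5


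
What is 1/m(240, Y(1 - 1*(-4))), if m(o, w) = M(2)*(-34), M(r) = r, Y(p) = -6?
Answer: -1/68 ≈ -0.014706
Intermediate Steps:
m(o, w) = -68 (m(o, w) = 2*(-34) = -68)
1/m(240, Y(1 - 1*(-4))) = 1/(-68) = -1/68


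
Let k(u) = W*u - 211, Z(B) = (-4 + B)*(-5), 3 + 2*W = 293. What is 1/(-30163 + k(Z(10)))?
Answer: -1/34724 ≈ -2.8799e-5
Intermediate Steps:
W = 145 (W = -3/2 + (½)*293 = -3/2 + 293/2 = 145)
Z(B) = 20 - 5*B
k(u) = -211 + 145*u (k(u) = 145*u - 211 = -211 + 145*u)
1/(-30163 + k(Z(10))) = 1/(-30163 + (-211 + 145*(20 - 5*10))) = 1/(-30163 + (-211 + 145*(20 - 50))) = 1/(-30163 + (-211 + 145*(-30))) = 1/(-30163 + (-211 - 4350)) = 1/(-30163 - 4561) = 1/(-34724) = -1/34724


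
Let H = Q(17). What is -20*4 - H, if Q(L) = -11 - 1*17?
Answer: -52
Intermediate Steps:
Q(L) = -28 (Q(L) = -11 - 17 = -28)
H = -28
-20*4 - H = -20*4 - 1*(-28) = -80 + 28 = -52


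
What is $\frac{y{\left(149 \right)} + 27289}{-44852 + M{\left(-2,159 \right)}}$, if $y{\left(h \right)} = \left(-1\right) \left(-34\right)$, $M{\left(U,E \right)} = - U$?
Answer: $- \frac{27323}{44850} \approx -0.60921$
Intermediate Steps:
$y{\left(h \right)} = 34$
$\frac{y{\left(149 \right)} + 27289}{-44852 + M{\left(-2,159 \right)}} = \frac{34 + 27289}{-44852 - -2} = \frac{27323}{-44852 + 2} = \frac{27323}{-44850} = 27323 \left(- \frac{1}{44850}\right) = - \frac{27323}{44850}$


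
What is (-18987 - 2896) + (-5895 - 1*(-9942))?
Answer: -17836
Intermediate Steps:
(-18987 - 2896) + (-5895 - 1*(-9942)) = -21883 + (-5895 + 9942) = -21883 + 4047 = -17836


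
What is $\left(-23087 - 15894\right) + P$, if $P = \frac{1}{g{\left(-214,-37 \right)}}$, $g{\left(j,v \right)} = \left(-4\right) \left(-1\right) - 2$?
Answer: $- \frac{77961}{2} \approx -38981.0$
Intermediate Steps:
$g{\left(j,v \right)} = 2$ ($g{\left(j,v \right)} = 4 - 2 = 2$)
$P = \frac{1}{2} \approx 0.5$
$\left(-23087 - 15894\right) + P = \left(-23087 - 15894\right) + \frac{1}{2} = -38981 + \frac{1}{2} = - \frac{77961}{2}$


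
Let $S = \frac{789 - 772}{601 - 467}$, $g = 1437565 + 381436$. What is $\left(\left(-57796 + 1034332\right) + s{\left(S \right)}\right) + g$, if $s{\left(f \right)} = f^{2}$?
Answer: $\frac{50196662661}{17956} \approx 2.7955 \cdot 10^{6}$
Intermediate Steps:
$g = 1819001$
$S = \frac{17}{134} \approx 0.12687$
$\left(\left(-57796 + 1034332\right) + s{\left(S \right)}\right) + g = \left(\left(-57796 + 1034332\right) + \left(\frac{17}{134}\right)^{2}\right) + 1819001 = \left(976536 + \frac{289}{17956}\right) + 1819001 = \frac{17534680705}{17956} + 1819001 = \frac{50196662661}{17956}$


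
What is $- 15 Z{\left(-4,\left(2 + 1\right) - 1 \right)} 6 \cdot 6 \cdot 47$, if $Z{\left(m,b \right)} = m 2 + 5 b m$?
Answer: $1218240$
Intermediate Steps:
$Z{\left(m,b \right)} = 2 m + 5 b m$
$- 15 Z{\left(-4,\left(2 + 1\right) - 1 \right)} 6 \cdot 6 \cdot 47 = - 15 - 4 \left(2 + 5 \left(\left(2 + 1\right) - 1\right)\right) 6 \cdot 6 \cdot 47 = - 15 - 4 \left(2 + 5 \left(3 - 1\right)\right) 6 \cdot 6 \cdot 47 = - 15 - 4 \left(2 + 5 \cdot 2\right) 6 \cdot 6 \cdot 47 = - 15 - 4 \left(2 + 10\right) 6 \cdot 6 \cdot 47 = - 15 \left(-4\right) 12 \cdot 6 \cdot 6 \cdot 47 = - 15 \left(-48\right) 6 \cdot 6 \cdot 47 = - 15 \left(\left(-288\right) 6\right) 47 = \left(-15\right) \left(-1728\right) 47 = 25920 \cdot 47 = 1218240$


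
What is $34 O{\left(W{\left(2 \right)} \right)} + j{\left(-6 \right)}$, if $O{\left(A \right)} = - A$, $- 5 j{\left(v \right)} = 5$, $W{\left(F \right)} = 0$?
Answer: $-1$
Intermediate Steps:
$j{\left(v \right)} = -1$ ($j{\left(v \right)} = \left(- \frac{1}{5}\right) 5 = -1$)
$34 O{\left(W{\left(2 \right)} \right)} + j{\left(-6 \right)} = 34 \left(\left(-1\right) 0\right) - 1 = 34 \cdot 0 - 1 = 0 - 1 = -1$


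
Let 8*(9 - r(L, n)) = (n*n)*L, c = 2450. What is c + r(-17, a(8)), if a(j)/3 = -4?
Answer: 2765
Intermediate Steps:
a(j) = -12 (a(j) = 3*(-4) = -12)
r(L, n) = 9 - L*n²/8 (r(L, n) = 9 - n*n*L/8 = 9 - n²*L/8 = 9 - L*n²/8)
c + r(-17, a(8)) = 2450 + (9 - ⅛*(-17)*(-12)²) = 2450 + (9 - ⅛*(-17)*144) = 2450 + (9 + 306) = 2450 + 315 = 2765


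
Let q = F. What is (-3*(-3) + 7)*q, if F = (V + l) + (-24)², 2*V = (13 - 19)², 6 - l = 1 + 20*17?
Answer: 4144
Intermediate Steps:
l = -335 (l = 6 - (1 + 20*17) = 6 - (1 + 340) = 6 - 1*341 = 6 - 341 = -335)
V = 18 (V = (13 - 19)²/2 = (½)*(-6)² = (½)*36 = 18)
F = 259 (F = (18 - 335) + (-24)² = -317 + 576 = 259)
q = 259
(-3*(-3) + 7)*q = (-3*(-3) + 7)*259 = (9 + 7)*259 = 16*259 = 4144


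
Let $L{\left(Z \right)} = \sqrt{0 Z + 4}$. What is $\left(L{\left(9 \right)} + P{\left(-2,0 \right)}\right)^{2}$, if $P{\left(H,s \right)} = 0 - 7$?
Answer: $25$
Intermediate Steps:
$P{\left(H,s \right)} = -7$ ($P{\left(H,s \right)} = 0 - 7 = -7$)
$L{\left(Z \right)} = 2$ ($L{\left(Z \right)} = \sqrt{0 + 4} = \sqrt{4} = 2$)
$\left(L{\left(9 \right)} + P{\left(-2,0 \right)}\right)^{2} = \left(2 - 7\right)^{2} = \left(-5\right)^{2} = 25$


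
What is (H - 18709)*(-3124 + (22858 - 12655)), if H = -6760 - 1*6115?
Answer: -223583136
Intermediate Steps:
H = -12875 (H = -6760 - 6115 = -12875)
(H - 18709)*(-3124 + (22858 - 12655)) = (-12875 - 18709)*(-3124 + (22858 - 12655)) = -31584*(-3124 + 10203) = -31584*7079 = -223583136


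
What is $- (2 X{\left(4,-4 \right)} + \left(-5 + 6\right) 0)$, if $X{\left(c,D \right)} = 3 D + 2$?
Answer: $20$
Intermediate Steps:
$X{\left(c,D \right)} = 2 + 3 D$
$- (2 X{\left(4,-4 \right)} + \left(-5 + 6\right) 0) = - (2 \left(2 + 3 \left(-4\right)\right) + \left(-5 + 6\right) 0) = - (2 \left(2 - 12\right) + 1 \cdot 0) = - (2 \left(-10\right) + 0) = - (-20 + 0) = \left(-1\right) \left(-20\right) = 20$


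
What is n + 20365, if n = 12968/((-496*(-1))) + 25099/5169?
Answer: 6536469557/320478 ≈ 20396.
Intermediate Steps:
n = 9935087/320478 (n = 12968/496 + 25099*(1/5169) = 12968*(1/496) + 25099/5169 = 1621/62 + 25099/5169 = 9935087/320478 ≈ 31.001)
n + 20365 = 9935087/320478 + 20365 = 6536469557/320478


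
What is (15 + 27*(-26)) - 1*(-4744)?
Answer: 4057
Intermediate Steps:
(15 + 27*(-26)) - 1*(-4744) = (15 - 702) + 4744 = -687 + 4744 = 4057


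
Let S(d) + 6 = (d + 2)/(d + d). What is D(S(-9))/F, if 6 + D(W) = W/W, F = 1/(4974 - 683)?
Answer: -21455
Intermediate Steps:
F = 1/4291 ≈ 0.00023305
S(d) = -6 + (2 + d)/(2*d) (S(d) = -6 + (d + 2)/(d + d) = -6 + (2 + d)/((2*d)) = -6 + (2 + d)*(1/(2*d)) = -6 + (2 + d)/(2*d))
D(W) = -5 (D(W) = -6 + W/W = -6 + 1 = -5)
D(S(-9))/F = -5/1/4291 = -5*4291 = -21455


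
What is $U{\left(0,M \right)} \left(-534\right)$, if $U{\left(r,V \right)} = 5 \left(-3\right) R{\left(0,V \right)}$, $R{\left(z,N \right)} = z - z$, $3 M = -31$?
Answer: $0$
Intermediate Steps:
$M = - \frac{31}{3}$ ($M = \frac{1}{3} \left(-31\right) = - \frac{31}{3} \approx -10.333$)
$R{\left(z,N \right)} = 0$
$U{\left(r,V \right)} = 0$ ($U{\left(r,V \right)} = 5 \left(-3\right) 0 = \left(-15\right) 0 = 0$)
$U{\left(0,M \right)} \left(-534\right) = 0 \left(-534\right) = 0$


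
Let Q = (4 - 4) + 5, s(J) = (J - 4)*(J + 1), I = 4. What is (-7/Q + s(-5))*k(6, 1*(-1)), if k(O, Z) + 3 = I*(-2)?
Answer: -1903/5 ≈ -380.60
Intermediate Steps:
k(O, Z) = -11 (k(O, Z) = -3 + 4*(-2) = -3 - 8 = -11)
s(J) = (1 + J)*(-4 + J) (s(J) = (-4 + J)*(1 + J) = (1 + J)*(-4 + J))
Q = 5 (Q = 0 + 5 = 5)
(-7/Q + s(-5))*k(6, 1*(-1)) = (-7/5 + (-4 + (-5)**2 - 3*(-5)))*(-11) = (-7*1/5 + (-4 + 25 + 15))*(-11) = (-7/5 + 36)*(-11) = (173/5)*(-11) = -1903/5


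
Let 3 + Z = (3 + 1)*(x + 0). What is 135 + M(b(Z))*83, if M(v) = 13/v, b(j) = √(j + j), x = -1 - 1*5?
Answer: 135 - 1079*I*√6/18 ≈ 135.0 - 146.83*I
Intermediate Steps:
x = -6 (x = -1 - 5 = -6)
Z = -27 (Z = -3 + (3 + 1)*(-6 + 0) = -3 + 4*(-6) = -3 - 24 = -27)
b(j) = √2*√j (b(j) = √(2*j) = √2*√j)
135 + M(b(Z))*83 = 135 + (13/((√2*√(-27))))*83 = 135 + (13/((√2*(3*I*√3))))*83 = 135 + (13/((3*I*√6)))*83 = 135 + (13*(-I*√6/18))*83 = 135 - 13*I*√6/18*83 = 135 - 1079*I*√6/18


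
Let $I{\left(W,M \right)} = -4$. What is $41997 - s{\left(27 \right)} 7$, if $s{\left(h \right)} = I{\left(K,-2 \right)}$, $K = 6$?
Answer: $42025$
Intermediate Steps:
$s{\left(h \right)} = -4$
$41997 - s{\left(27 \right)} 7 = 41997 - \left(-4\right) 7 = 41997 - -28 = 41997 + 28 = 42025$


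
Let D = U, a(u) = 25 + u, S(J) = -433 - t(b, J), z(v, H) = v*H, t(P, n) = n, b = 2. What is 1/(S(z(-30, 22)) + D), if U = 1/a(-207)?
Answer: 182/41313 ≈ 0.0044054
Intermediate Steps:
z(v, H) = H*v
S(J) = -433 - J
U = -1/182 (U = 1/(25 - 207) = 1/(-182) = -1/182 ≈ -0.0054945)
D = -1/182 ≈ -0.0054945
1/(S(z(-30, 22)) + D) = 1/((-433 - 22*(-30)) - 1/182) = 1/((-433 - 1*(-660)) - 1/182) = 1/((-433 + 660) - 1/182) = 1/(227 - 1/182) = 1/(41313/182) = 182/41313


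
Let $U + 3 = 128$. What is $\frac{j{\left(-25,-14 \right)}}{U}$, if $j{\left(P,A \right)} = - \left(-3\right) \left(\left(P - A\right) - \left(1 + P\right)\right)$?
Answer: $\frac{39}{125} \approx 0.312$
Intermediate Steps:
$U = 125$ ($U = -3 + 128 = 125$)
$j{\left(P,A \right)} = -3 - 3 A$ ($j{\left(P,A \right)} = - \left(-3\right) \left(-1 - A\right) = - (3 + 3 A) = -3 - 3 A$)
$\frac{j{\left(-25,-14 \right)}}{U} = \frac{-3 - -42}{125} = \left(-3 + 42\right) \frac{1}{125} = 39 \cdot \frac{1}{125} = \frac{39}{125}$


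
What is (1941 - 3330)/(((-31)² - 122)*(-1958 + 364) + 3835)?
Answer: 1389/1333531 ≈ 0.0010416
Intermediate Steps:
(1941 - 3330)/(((-31)² - 122)*(-1958 + 364) + 3835) = -1389/((961 - 122)*(-1594) + 3835) = -1389/(839*(-1594) + 3835) = -1389/(-1337366 + 3835) = -1389/(-1333531) = -1389*(-1/1333531) = 1389/1333531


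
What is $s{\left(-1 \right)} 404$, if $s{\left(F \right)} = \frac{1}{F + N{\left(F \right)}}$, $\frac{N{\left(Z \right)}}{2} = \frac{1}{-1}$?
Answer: $- \frac{404}{3} \approx -134.67$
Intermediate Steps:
$N{\left(Z \right)} = -2$ ($N{\left(Z \right)} = \frac{2}{-1} = 2 \left(-1\right) = -2$)
$s{\left(F \right)} = \frac{1}{-2 + F}$ ($s{\left(F \right)} = \frac{1}{F - 2} = \frac{1}{-2 + F}$)
$s{\left(-1 \right)} 404 = \frac{1}{-2 - 1} \cdot 404 = \frac{1}{-3} \cdot 404 = \left(- \frac{1}{3}\right) 404 = - \frac{404}{3}$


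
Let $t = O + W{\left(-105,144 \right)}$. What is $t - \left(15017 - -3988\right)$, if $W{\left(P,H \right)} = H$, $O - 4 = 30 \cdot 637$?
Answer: $253$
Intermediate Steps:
$O = 19114$ ($O = 4 + 30 \cdot 637 = 4 + 19110 = 19114$)
$t = 19258$ ($t = 19114 + 144 = 19258$)
$t - \left(15017 - -3988\right) = 19258 - \left(15017 - -3988\right) = 19258 - \left(15017 + 3988\right) = 19258 - 19005 = 253$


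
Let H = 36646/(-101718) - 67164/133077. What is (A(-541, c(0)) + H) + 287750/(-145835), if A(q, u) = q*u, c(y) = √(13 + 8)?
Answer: -186753033196133/65802338130627 - 541*√21 ≈ -2482.0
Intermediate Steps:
c(y) = √21
H = -1951421249/2256054381 (H = 36646*(-1/101718) - 67164*1/133077 = -18323/50859 - 22388/44359 = -1951421249/2256054381 ≈ -0.86497)
(A(-541, c(0)) + H) + 287750/(-145835) = (-541*√21 - 1951421249/2256054381) + 287750/(-145835) = (-1951421249/2256054381 - 541*√21) + 287750*(-1/145835) = (-1951421249/2256054381 - 541*√21) - 57550/29167 = -186753033196133/65802338130627 - 541*√21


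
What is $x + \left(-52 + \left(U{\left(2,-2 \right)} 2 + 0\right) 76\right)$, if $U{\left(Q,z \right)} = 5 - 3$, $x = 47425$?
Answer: $47677$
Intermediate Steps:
$U{\left(Q,z \right)} = 2$ ($U{\left(Q,z \right)} = 5 - 3 = 2$)
$x + \left(-52 + \left(U{\left(2,-2 \right)} 2 + 0\right) 76\right) = 47425 - \left(52 - \left(2 \cdot 2 + 0\right) 76\right) = 47425 - \left(52 - \left(4 + 0\right) 76\right) = 47425 + \left(-52 + 4 \cdot 76\right) = 47425 + \left(-52 + 304\right) = 47425 + 252 = 47677$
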